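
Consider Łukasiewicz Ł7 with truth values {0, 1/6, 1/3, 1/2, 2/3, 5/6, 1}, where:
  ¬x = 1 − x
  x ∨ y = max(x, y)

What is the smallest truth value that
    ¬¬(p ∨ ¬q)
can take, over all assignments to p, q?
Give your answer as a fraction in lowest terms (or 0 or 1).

Take p = 0, q = 1:
¬q = ¬1 = 0
p ∨ ¬q = 0 ∨ 0 = 0
¬(p ∨ ¬q) = ¬0 = 1
¬¬(p ∨ ¬q) = ¬1 = 0
No assignment yields a value below 0, so this is the minimum.

0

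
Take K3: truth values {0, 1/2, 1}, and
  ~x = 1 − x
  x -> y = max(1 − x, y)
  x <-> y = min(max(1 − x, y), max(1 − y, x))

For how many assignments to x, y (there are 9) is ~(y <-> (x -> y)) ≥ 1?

1

x = 0, y = 0 ↦ 1  ≥
x = 0, y = 1/2 ↦ 1/2  <
x = 0, y = 1 ↦ 0  <
x = 1/2, y = 0 ↦ 1/2  <
x = 1/2, y = 1/2 ↦ 1/2  <
x = 1/2, y = 1 ↦ 0  <
x = 1, y = 0 ↦ 0  <
x = 1, y = 1/2 ↦ 1/2  <
x = 1, y = 1 ↦ 0  <
So 1 of the 9 assignments meets the threshold.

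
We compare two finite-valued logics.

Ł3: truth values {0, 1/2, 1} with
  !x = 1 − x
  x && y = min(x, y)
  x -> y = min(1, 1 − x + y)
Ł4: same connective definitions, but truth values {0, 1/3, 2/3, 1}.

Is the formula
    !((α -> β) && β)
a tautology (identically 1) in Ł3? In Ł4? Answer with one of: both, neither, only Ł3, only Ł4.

In Ł3: at α = 0, β = 1/2 the value is 1/2 — not a tautology.
In Ł4: at α = 0, β = 1/3 the value is 2/3 — not a tautology.

neither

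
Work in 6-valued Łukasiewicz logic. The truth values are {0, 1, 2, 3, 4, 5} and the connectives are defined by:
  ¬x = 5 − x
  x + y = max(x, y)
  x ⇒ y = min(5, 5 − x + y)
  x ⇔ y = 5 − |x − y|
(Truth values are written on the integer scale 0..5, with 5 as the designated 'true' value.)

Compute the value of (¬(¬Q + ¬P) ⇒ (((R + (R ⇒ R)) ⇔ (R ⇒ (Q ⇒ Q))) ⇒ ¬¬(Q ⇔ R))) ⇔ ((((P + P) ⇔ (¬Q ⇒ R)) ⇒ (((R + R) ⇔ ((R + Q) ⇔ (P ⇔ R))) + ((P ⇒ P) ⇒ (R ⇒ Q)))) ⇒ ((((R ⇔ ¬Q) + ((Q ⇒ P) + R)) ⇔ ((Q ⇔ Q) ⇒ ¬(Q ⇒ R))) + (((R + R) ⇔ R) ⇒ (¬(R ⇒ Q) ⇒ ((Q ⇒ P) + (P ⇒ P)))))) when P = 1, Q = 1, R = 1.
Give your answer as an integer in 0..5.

5

¬Q = ¬1 = 4
¬P = ¬1 = 4
¬Q + ¬P = 4 + 4 = 4
¬(¬Q + ¬P) = ¬4 = 1
R ⇒ R = 1 ⇒ 1 = 5
R + (R ⇒ R) = 1 + 5 = 5
Q ⇒ Q = 1 ⇒ 1 = 5
R ⇒ (Q ⇒ Q) = 1 ⇒ 5 = 5
(R + (R ⇒ R)) ⇔ (R ⇒ (Q ⇒ Q)) = 5 ⇔ 5 = 5
Q ⇔ R = 1 ⇔ 1 = 5
¬(Q ⇔ R) = ¬5 = 0
¬¬(Q ⇔ R) = ¬0 = 5
((R + (R ⇒ R)) ⇔ (R ⇒ (Q ⇒ Q))) ⇒ ¬¬(Q ⇔ R) = 5 ⇒ 5 = 5
¬(¬Q + ¬P) ⇒ (((R + (R ⇒ R)) ⇔ (R ⇒ (Q ⇒ Q))) ⇒ ¬¬(Q ⇔ R)) = 1 ⇒ 5 = 5
P + P = 1 + 1 = 1
¬Q = ¬1 = 4
¬Q ⇒ R = 4 ⇒ 1 = 2
(P + P) ⇔ (¬Q ⇒ R) = 1 ⇔ 2 = 4
R + R = 1 + 1 = 1
R + Q = 1 + 1 = 1
P ⇔ R = 1 ⇔ 1 = 5
(R + Q) ⇔ (P ⇔ R) = 1 ⇔ 5 = 1
(R + R) ⇔ ((R + Q) ⇔ (P ⇔ R)) = 1 ⇔ 1 = 5
P ⇒ P = 1 ⇒ 1 = 5
R ⇒ Q = 1 ⇒ 1 = 5
(P ⇒ P) ⇒ (R ⇒ Q) = 5 ⇒ 5 = 5
((R + R) ⇔ ((R + Q) ⇔ (P ⇔ R))) + ((P ⇒ P) ⇒ (R ⇒ Q)) = 5 + 5 = 5
((P + P) ⇔ (¬Q ⇒ R)) ⇒ (((R + R) ⇔ ((R + Q) ⇔ (P ⇔ R))) + ((P ⇒ P) ⇒ (R ⇒ Q))) = 4 ⇒ 5 = 5
¬Q = ¬1 = 4
R ⇔ ¬Q = 1 ⇔ 4 = 2
Q ⇒ P = 1 ⇒ 1 = 5
(Q ⇒ P) + R = 5 + 1 = 5
(R ⇔ ¬Q) + ((Q ⇒ P) + R) = 2 + 5 = 5
Q ⇔ Q = 1 ⇔ 1 = 5
Q ⇒ R = 1 ⇒ 1 = 5
¬(Q ⇒ R) = ¬5 = 0
(Q ⇔ Q) ⇒ ¬(Q ⇒ R) = 5 ⇒ 0 = 0
((R ⇔ ¬Q) + ((Q ⇒ P) + R)) ⇔ ((Q ⇔ Q) ⇒ ¬(Q ⇒ R)) = 5 ⇔ 0 = 0
R + R = 1 + 1 = 1
(R + R) ⇔ R = 1 ⇔ 1 = 5
R ⇒ Q = 1 ⇒ 1 = 5
¬(R ⇒ Q) = ¬5 = 0
Q ⇒ P = 1 ⇒ 1 = 5
P ⇒ P = 1 ⇒ 1 = 5
(Q ⇒ P) + (P ⇒ P) = 5 + 5 = 5
¬(R ⇒ Q) ⇒ ((Q ⇒ P) + (P ⇒ P)) = 0 ⇒ 5 = 5
((R + R) ⇔ R) ⇒ (¬(R ⇒ Q) ⇒ ((Q ⇒ P) + (P ⇒ P))) = 5 ⇒ 5 = 5
(((R ⇔ ¬Q) + ((Q ⇒ P) + R)) ⇔ ((Q ⇔ Q) ⇒ ¬(Q ⇒ R))) + (((R + R) ⇔ R) ⇒ (¬(R ⇒ Q) ⇒ ((Q ⇒ P) + (P ⇒ P)))) = 0 + 5 = 5
(((P + P) ⇔ (¬Q ⇒ R)) ⇒ (((R + R) ⇔ ((R + Q) ⇔ (P ⇔ R))) + ((P ⇒ P) ⇒ (R ⇒ Q)))) ⇒ ((((R ⇔ ¬Q) + ((Q ⇒ P) + R)) ⇔ ((Q ⇔ Q) ⇒ ¬(Q ⇒ R))) + (((R + R) ⇔ R) ⇒ (¬(R ⇒ Q) ⇒ ((Q ⇒ P) + (P ⇒ P))))) = 5 ⇒ 5 = 5
(¬(¬Q + ¬P) ⇒ (((R + (R ⇒ R)) ⇔ (R ⇒ (Q ⇒ Q))) ⇒ ¬¬(Q ⇔ R))) ⇔ ((((P + P) ⇔ (¬Q ⇒ R)) ⇒ (((R + R) ⇔ ((R + Q) ⇔ (P ⇔ R))) + ((P ⇒ P) ⇒ (R ⇒ Q)))) ⇒ ((((R ⇔ ¬Q) + ((Q ⇒ P) + R)) ⇔ ((Q ⇔ Q) ⇒ ¬(Q ⇒ R))) + (((R + R) ⇔ R) ⇒ (¬(R ⇒ Q) ⇒ ((Q ⇒ P) + (P ⇒ P)))))) = 5 ⇔ 5 = 5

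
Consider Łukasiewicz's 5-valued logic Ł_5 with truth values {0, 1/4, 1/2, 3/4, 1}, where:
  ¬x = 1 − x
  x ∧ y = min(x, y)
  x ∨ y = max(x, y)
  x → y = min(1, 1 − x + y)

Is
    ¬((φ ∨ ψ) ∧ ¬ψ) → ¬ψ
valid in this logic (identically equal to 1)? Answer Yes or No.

No

Counterexample: take φ = 0, ψ = 3/4.
φ ∨ ψ = 0 ∨ 3/4 = 3/4
¬ψ = ¬3/4 = 1/4
(φ ∨ ψ) ∧ ¬ψ = 3/4 ∧ 1/4 = 1/4
¬((φ ∨ ψ) ∧ ¬ψ) = ¬1/4 = 3/4
¬((φ ∨ ψ) ∧ ¬ψ) → ¬ψ = 3/4 → 1/4 = 1/2
This gives 1/2 ≠ 1.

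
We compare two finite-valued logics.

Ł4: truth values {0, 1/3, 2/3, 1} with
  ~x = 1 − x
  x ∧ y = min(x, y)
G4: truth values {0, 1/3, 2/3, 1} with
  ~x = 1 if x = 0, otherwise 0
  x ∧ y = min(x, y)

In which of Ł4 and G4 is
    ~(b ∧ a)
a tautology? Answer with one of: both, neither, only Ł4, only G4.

In Ł4: at a = 1/3, b = 1/3 the value is 2/3 — not a tautology.
In G4: at a = 1/3, b = 1/3 the value is 0 — not a tautology.

neither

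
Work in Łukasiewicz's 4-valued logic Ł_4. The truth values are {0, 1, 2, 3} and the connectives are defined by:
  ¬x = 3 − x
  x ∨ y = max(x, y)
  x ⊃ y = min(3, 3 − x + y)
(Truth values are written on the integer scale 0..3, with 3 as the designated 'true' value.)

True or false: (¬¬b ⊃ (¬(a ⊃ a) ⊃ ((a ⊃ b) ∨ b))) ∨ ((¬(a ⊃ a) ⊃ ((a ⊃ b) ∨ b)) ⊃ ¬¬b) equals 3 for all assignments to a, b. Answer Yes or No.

Yes

a = 0, b = 0 ↦ 3
a = 0, b = 1 ↦ 3
a = 0, b = 2 ↦ 3
a = 0, b = 3 ↦ 3
a = 1, b = 0 ↦ 3
a = 1, b = 1 ↦ 3
a = 1, b = 2 ↦ 3
a = 1, b = 3 ↦ 3
a = 2, b = 0 ↦ 3
a = 2, b = 1 ↦ 3
a = 2, b = 2 ↦ 3
a = 2, b = 3 ↦ 3
a = 3, b = 0 ↦ 3
a = 3, b = 1 ↦ 3
a = 3, b = 2 ↦ 3
a = 3, b = 3 ↦ 3
Every assignment gives a value ≥ 3.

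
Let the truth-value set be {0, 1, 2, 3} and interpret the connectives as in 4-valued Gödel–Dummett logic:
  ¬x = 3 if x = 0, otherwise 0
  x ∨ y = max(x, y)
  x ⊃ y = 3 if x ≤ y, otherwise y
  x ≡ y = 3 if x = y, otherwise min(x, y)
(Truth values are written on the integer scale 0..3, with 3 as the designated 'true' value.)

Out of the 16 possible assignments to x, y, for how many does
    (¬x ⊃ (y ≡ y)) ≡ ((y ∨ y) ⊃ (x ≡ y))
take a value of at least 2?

x = 0, y = 0 ↦ 3  ≥
x = 0, y = 1 ↦ 0  <
x = 0, y = 2 ↦ 0  <
x = 0, y = 3 ↦ 0  <
x = 1, y = 0 ↦ 3  ≥
x = 1, y = 1 ↦ 3  ≥
x = 1, y = 2 ↦ 1  <
x = 1, y = 3 ↦ 1  <
x = 2, y = 0 ↦ 3  ≥
x = 2, y = 1 ↦ 3  ≥
x = 2, y = 2 ↦ 3  ≥
x = 2, y = 3 ↦ 2  ≥
x = 3, y = 0 ↦ 3  ≥
x = 3, y = 1 ↦ 3  ≥
x = 3, y = 2 ↦ 3  ≥
x = 3, y = 3 ↦ 3  ≥
So 11 of the 16 assignments meet the threshold.

11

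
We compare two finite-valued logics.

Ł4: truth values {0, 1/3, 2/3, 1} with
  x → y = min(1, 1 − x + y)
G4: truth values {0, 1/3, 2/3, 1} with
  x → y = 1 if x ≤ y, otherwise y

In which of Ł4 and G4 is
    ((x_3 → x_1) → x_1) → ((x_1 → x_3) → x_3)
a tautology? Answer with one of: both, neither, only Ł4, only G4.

In Ł4: every assignment gives 1 — tautology.
In G4: at x_1 = 0, x_3 = 1/3 the value is 1/3 — not a tautology.

only Ł4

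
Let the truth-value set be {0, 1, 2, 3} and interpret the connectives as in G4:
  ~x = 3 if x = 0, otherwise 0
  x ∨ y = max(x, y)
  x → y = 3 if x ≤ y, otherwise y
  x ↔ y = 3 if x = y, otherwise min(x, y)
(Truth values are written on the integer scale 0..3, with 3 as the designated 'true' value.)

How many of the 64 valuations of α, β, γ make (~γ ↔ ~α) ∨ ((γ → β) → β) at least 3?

value 3: 52 assignments (counts)
value 2: 5 assignments
value 1: 4 assignments
value 0: 3 assignments
So 52 of the 64 assignments meet the threshold.

52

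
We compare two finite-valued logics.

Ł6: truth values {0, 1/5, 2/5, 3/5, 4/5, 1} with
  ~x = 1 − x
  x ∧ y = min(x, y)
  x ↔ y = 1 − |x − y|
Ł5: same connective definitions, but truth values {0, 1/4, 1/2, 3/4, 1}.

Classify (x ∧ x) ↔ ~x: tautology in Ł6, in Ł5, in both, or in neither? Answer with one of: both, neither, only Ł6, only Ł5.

In Ł6: at x = 0 the value is 0 — not a tautology.
In Ł5: at x = 0 the value is 0 — not a tautology.

neither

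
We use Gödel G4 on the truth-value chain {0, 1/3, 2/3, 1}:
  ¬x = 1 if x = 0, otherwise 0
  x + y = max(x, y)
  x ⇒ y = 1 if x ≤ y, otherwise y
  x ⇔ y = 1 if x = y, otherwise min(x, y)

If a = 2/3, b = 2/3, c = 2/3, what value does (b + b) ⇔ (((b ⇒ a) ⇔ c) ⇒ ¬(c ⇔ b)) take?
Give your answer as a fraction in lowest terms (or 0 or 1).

b + b = 2/3 + 2/3 = 2/3
b ⇒ a = 2/3 ⇒ 2/3 = 1
(b ⇒ a) ⇔ c = 1 ⇔ 2/3 = 2/3
c ⇔ b = 2/3 ⇔ 2/3 = 1
¬(c ⇔ b) = ¬1 = 0
((b ⇒ a) ⇔ c) ⇒ ¬(c ⇔ b) = 2/3 ⇒ 0 = 0
(b + b) ⇔ (((b ⇒ a) ⇔ c) ⇒ ¬(c ⇔ b)) = 2/3 ⇔ 0 = 0

0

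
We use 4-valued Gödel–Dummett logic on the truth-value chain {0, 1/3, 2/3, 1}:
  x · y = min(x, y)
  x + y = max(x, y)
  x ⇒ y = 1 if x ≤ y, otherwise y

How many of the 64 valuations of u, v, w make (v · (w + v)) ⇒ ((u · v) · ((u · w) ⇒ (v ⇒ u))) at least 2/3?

44

value 1: 40 assignments (counts)
value 2/3: 4 assignments (counts)
value 1/3: 8 assignments
value 0: 12 assignments
So 44 of the 64 assignments meet the threshold.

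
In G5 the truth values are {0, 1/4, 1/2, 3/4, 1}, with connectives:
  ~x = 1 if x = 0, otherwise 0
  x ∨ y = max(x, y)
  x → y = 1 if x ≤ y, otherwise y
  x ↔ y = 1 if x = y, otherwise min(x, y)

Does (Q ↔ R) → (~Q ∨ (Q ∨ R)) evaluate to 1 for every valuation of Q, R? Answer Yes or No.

Counterexample: take Q = 1/4, R = 1/4.
Q ↔ R = 1/4 ↔ 1/4 = 1
~Q = ~1/4 = 0
Q ∨ R = 1/4 ∨ 1/4 = 1/4
~Q ∨ (Q ∨ R) = 0 ∨ 1/4 = 1/4
(Q ↔ R) → (~Q ∨ (Q ∨ R)) = 1 → 1/4 = 1/4
This gives 1/4 ≠ 1.

No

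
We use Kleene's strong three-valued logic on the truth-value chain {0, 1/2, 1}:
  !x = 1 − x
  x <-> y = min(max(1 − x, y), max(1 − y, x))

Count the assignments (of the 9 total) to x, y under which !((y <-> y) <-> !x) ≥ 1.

x = 0, y = 0 ↦ 0  <
x = 0, y = 1/2 ↦ 1/2  <
x = 0, y = 1 ↦ 0  <
x = 1/2, y = 0 ↦ 1/2  <
x = 1/2, y = 1/2 ↦ 1/2  <
x = 1/2, y = 1 ↦ 1/2  <
x = 1, y = 0 ↦ 1  ≥
x = 1, y = 1/2 ↦ 1/2  <
x = 1, y = 1 ↦ 1  ≥
So 2 of the 9 assignments meet the threshold.

2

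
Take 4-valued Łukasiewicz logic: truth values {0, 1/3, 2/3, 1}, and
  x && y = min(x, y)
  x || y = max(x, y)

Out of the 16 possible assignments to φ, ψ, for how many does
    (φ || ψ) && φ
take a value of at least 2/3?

8

φ = 0, ψ = 0 ↦ 0  <
φ = 0, ψ = 1/3 ↦ 0  <
φ = 0, ψ = 2/3 ↦ 0  <
φ = 0, ψ = 1 ↦ 0  <
φ = 1/3, ψ = 0 ↦ 1/3  <
φ = 1/3, ψ = 1/3 ↦ 1/3  <
φ = 1/3, ψ = 2/3 ↦ 1/3  <
φ = 1/3, ψ = 1 ↦ 1/3  <
φ = 2/3, ψ = 0 ↦ 2/3  ≥
φ = 2/3, ψ = 1/3 ↦ 2/3  ≥
φ = 2/3, ψ = 2/3 ↦ 2/3  ≥
φ = 2/3, ψ = 1 ↦ 2/3  ≥
φ = 1, ψ = 0 ↦ 1  ≥
φ = 1, ψ = 1/3 ↦ 1  ≥
φ = 1, ψ = 2/3 ↦ 1  ≥
φ = 1, ψ = 1 ↦ 1  ≥
So 8 of the 16 assignments meet the threshold.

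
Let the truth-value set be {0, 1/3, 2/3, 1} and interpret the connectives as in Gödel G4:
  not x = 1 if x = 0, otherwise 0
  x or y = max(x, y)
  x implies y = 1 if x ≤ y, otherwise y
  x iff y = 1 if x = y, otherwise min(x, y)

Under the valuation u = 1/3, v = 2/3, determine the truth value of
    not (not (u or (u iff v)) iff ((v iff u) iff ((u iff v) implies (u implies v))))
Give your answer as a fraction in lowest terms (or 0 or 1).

1

u iff v = 1/3 iff 2/3 = 1/3
u or (u iff v) = 1/3 or 1/3 = 1/3
not (u or (u iff v)) = not 1/3 = 0
v iff u = 2/3 iff 1/3 = 1/3
u iff v = 1/3 iff 2/3 = 1/3
u implies v = 1/3 implies 2/3 = 1
(u iff v) implies (u implies v) = 1/3 implies 1 = 1
(v iff u) iff ((u iff v) implies (u implies v)) = 1/3 iff 1 = 1/3
not (u or (u iff v)) iff ((v iff u) iff ((u iff v) implies (u implies v))) = 0 iff 1/3 = 0
not (not (u or (u iff v)) iff ((v iff u) iff ((u iff v) implies (u implies v)))) = not 0 = 1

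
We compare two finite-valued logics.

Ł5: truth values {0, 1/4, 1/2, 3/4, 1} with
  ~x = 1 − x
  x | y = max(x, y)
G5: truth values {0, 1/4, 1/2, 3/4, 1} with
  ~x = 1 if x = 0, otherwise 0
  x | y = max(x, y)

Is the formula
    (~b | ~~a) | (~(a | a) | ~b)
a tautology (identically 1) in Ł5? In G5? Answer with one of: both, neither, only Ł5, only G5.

In Ł5: at a = 1/4, b = 1/4 the value is 3/4 — not a tautology.
In G5: every assignment gives 1 — tautology.

only G5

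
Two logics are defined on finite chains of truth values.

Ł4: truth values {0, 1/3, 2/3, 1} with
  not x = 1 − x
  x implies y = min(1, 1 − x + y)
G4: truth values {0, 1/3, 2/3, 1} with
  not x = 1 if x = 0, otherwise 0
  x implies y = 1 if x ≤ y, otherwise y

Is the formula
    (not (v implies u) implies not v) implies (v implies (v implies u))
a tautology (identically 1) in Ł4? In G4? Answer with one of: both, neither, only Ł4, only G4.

only Ł4

In Ł4: every assignment gives 1 — tautology.
In G4: at u = 1/3, v = 2/3 the value is 1/3 — not a tautology.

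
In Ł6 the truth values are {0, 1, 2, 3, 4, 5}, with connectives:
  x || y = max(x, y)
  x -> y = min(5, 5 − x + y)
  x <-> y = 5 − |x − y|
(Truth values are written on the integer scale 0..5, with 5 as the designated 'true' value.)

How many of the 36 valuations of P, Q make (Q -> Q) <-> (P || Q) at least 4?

value 5: 11 assignments (counts)
value 4: 9 assignments (counts)
value 3: 7 assignments
value 2: 5 assignments
value 1: 3 assignments
value 0: 1 assignment
So 20 of the 36 assignments meet the threshold.

20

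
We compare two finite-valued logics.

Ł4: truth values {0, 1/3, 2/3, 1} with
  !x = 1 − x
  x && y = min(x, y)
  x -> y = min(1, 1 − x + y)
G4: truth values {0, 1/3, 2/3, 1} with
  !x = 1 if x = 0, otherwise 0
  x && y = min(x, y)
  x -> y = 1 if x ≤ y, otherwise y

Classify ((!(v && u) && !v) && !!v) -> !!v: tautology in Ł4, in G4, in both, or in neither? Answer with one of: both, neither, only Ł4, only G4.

both

In Ł4: every assignment gives 1 — tautology.
In G4: every assignment gives 1 — tautology.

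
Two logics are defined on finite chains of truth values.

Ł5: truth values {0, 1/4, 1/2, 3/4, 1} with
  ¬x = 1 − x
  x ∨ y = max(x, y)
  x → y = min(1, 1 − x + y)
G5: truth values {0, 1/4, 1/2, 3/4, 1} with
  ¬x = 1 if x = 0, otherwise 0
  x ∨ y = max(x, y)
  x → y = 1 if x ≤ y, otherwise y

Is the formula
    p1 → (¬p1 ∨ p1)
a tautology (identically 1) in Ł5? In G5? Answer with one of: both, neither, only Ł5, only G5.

In Ł5: every assignment gives 1 — tautology.
In G5: every assignment gives 1 — tautology.

both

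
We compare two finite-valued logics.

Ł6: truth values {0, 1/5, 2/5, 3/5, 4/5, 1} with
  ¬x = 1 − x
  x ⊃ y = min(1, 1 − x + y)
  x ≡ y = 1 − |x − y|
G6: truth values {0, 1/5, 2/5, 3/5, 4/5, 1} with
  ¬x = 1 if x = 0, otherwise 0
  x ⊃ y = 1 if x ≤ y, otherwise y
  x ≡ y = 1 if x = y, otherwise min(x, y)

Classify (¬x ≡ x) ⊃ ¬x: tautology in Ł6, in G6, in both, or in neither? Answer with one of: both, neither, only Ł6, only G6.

only G6

In Ł6: at x = 2/5 the value is 4/5 — not a tautology.
In G6: every assignment gives 1 — tautology.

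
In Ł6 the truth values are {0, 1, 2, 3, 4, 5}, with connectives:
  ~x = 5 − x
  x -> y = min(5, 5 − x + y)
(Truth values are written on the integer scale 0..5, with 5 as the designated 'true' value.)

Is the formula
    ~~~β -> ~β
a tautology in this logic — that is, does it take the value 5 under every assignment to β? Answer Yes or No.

β = 0 ↦ 5
β = 1 ↦ 5
β = 2 ↦ 5
β = 3 ↦ 5
β = 4 ↦ 5
β = 5 ↦ 5
Every assignment gives a value ≥ 5.

Yes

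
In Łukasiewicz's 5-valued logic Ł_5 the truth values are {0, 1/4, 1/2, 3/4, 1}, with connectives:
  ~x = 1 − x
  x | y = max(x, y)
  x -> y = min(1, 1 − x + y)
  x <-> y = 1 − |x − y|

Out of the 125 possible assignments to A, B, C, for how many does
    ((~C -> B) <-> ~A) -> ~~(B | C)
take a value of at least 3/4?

value 1: 87 assignments (counts)
value 3/4: 21 assignments (counts)
value 1/2: 12 assignments
value 1/4: 4 assignments
value 0: 1 assignment
So 108 of the 125 assignments meet the threshold.

108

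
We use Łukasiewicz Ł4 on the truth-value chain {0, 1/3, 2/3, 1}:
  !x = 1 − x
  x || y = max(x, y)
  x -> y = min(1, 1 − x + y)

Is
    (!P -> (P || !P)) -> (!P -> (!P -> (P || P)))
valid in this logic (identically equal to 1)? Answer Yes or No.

No

Counterexample: take P = 0.
!P = !0 = 1
!P = !0 = 1
P || !P = 0 || 1 = 1
!P -> (P || !P) = 1 -> 1 = 1
!P = !0 = 1
!P = !0 = 1
P || P = 0 || 0 = 0
!P -> (P || P) = 1 -> 0 = 0
!P -> (!P -> (P || P)) = 1 -> 0 = 0
(!P -> (P || !P)) -> (!P -> (!P -> (P || P))) = 1 -> 0 = 0
This gives 0 ≠ 1.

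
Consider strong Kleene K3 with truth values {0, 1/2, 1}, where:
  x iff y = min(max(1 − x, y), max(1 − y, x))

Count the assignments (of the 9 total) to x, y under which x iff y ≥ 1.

2

x = 0, y = 0 ↦ 1  ≥
x = 0, y = 1/2 ↦ 1/2  <
x = 0, y = 1 ↦ 0  <
x = 1/2, y = 0 ↦ 1/2  <
x = 1/2, y = 1/2 ↦ 1/2  <
x = 1/2, y = 1 ↦ 1/2  <
x = 1, y = 0 ↦ 0  <
x = 1, y = 1/2 ↦ 1/2  <
x = 1, y = 1 ↦ 1  ≥
So 2 of the 9 assignments meet the threshold.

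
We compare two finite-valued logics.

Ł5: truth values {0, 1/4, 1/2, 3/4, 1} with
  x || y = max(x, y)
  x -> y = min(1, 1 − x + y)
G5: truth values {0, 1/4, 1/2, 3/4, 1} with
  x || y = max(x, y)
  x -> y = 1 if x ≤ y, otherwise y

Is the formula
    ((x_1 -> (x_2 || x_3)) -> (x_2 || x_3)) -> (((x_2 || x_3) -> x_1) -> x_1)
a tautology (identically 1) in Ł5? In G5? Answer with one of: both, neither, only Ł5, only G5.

In Ł5: every assignment gives 1 — tautology.
In G5: at x_1 = 1/4, x_2 = 0, x_3 = 0 the value is 1/4 — not a tautology.

only Ł5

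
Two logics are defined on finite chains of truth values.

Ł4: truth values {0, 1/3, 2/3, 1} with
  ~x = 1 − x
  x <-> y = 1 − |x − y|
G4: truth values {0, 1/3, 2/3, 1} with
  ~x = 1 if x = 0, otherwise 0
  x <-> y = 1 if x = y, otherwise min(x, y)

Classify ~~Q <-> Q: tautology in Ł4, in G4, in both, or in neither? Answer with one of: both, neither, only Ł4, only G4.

only Ł4

In Ł4: every assignment gives 1 — tautology.
In G4: at Q = 1/3 the value is 1/3 — not a tautology.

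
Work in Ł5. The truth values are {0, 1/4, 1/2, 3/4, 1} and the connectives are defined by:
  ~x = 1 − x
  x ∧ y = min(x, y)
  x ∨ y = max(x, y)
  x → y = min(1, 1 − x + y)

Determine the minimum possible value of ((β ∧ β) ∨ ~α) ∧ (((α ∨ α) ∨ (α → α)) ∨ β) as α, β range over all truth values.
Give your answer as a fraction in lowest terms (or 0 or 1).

0

Take α = 1, β = 0:
β ∧ β = 0 ∧ 0 = 0
~α = ~1 = 0
(β ∧ β) ∨ ~α = 0 ∨ 0 = 0
α ∨ α = 1 ∨ 1 = 1
α → α = 1 → 1 = 1
(α ∨ α) ∨ (α → α) = 1 ∨ 1 = 1
((α ∨ α) ∨ (α → α)) ∨ β = 1 ∨ 0 = 1
((β ∧ β) ∨ ~α) ∧ (((α ∨ α) ∨ (α → α)) ∨ β) = 0 ∧ 1 = 0
No assignment yields a value below 0, so this is the minimum.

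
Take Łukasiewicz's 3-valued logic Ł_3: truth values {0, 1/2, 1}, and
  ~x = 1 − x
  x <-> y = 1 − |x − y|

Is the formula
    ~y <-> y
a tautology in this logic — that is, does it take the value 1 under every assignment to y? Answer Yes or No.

No

Counterexample: take y = 0.
~y = ~0 = 1
~y <-> y = 1 <-> 0 = 0
This gives 0 ≠ 1.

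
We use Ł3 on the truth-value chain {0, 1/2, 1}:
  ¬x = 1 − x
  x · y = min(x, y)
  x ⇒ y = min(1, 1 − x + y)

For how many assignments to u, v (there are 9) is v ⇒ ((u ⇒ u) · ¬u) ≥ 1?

u = 0, v = 0 ↦ 1  ≥
u = 0, v = 1/2 ↦ 1  ≥
u = 0, v = 1 ↦ 1  ≥
u = 1/2, v = 0 ↦ 1  ≥
u = 1/2, v = 1/2 ↦ 1  ≥
u = 1/2, v = 1 ↦ 1/2  <
u = 1, v = 0 ↦ 1  ≥
u = 1, v = 1/2 ↦ 1/2  <
u = 1, v = 1 ↦ 0  <
So 6 of the 9 assignments meet the threshold.

6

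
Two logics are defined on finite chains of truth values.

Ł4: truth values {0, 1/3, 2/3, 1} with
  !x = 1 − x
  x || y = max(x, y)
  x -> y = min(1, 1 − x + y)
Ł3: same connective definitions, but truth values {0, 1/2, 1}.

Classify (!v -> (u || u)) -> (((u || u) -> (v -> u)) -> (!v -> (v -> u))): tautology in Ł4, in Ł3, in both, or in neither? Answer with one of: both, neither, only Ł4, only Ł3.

both

In Ł4: every assignment gives 1 — tautology.
In Ł3: every assignment gives 1 — tautology.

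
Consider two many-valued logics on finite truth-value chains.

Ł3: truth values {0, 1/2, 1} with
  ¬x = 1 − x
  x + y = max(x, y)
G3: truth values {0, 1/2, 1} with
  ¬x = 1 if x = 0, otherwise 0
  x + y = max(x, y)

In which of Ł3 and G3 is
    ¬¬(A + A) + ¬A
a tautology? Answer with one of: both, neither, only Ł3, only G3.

only G3

In Ł3: at A = 1/2 the value is 1/2 — not a tautology.
In G3: every assignment gives 1 — tautology.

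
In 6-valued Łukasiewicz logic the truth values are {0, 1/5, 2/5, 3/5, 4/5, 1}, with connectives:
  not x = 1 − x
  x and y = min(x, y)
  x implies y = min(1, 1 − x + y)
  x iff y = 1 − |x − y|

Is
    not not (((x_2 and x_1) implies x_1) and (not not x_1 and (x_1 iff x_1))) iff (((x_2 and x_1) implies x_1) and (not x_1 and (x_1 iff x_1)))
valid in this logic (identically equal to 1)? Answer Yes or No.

Counterexample: take x_1 = 0, x_2 = 0.
x_2 and x_1 = 0 and 0 = 0
(x_2 and x_1) implies x_1 = 0 implies 0 = 1
not x_1 = not 0 = 1
not not x_1 = not 1 = 0
x_1 iff x_1 = 0 iff 0 = 1
not not x_1 and (x_1 iff x_1) = 0 and 1 = 0
((x_2 and x_1) implies x_1) and (not not x_1 and (x_1 iff x_1)) = 1 and 0 = 0
not (((x_2 and x_1) implies x_1) and (not not x_1 and (x_1 iff x_1))) = not 0 = 1
not not (((x_2 and x_1) implies x_1) and (not not x_1 and (x_1 iff x_1))) = not 1 = 0
x_2 and x_1 = 0 and 0 = 0
(x_2 and x_1) implies x_1 = 0 implies 0 = 1
not x_1 = not 0 = 1
x_1 iff x_1 = 0 iff 0 = 1
not x_1 and (x_1 iff x_1) = 1 and 1 = 1
((x_2 and x_1) implies x_1) and (not x_1 and (x_1 iff x_1)) = 1 and 1 = 1
not not (((x_2 and x_1) implies x_1) and (not not x_1 and (x_1 iff x_1))) iff (((x_2 and x_1) implies x_1) and (not x_1 and (x_1 iff x_1))) = 0 iff 1 = 0
This gives 0 ≠ 1.

No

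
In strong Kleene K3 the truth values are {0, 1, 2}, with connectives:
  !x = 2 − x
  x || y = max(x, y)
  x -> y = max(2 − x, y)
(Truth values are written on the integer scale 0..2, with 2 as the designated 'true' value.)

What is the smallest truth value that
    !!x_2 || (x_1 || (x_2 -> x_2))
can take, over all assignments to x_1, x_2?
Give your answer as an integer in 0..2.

Take x_1 = 0, x_2 = 1:
!x_2 = !1 = 1
!!x_2 = !1 = 1
x_2 -> x_2 = 1 -> 1 = 1
x_1 || (x_2 -> x_2) = 0 || 1 = 1
!!x_2 || (x_1 || (x_2 -> x_2)) = 1 || 1 = 1
No assignment yields a value below 1, so this is the minimum.

1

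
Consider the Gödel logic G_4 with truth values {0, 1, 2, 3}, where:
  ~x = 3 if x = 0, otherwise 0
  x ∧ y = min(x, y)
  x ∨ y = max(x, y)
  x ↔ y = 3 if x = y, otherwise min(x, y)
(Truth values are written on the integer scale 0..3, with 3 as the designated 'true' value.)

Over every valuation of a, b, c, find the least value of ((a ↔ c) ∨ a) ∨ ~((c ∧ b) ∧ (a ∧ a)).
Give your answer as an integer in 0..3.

1

Take a = 1, b = 1, c = 2:
a ↔ c = 1 ↔ 2 = 1
(a ↔ c) ∨ a = 1 ∨ 1 = 1
c ∧ b = 2 ∧ 1 = 1
a ∧ a = 1 ∧ 1 = 1
(c ∧ b) ∧ (a ∧ a) = 1 ∧ 1 = 1
~((c ∧ b) ∧ (a ∧ a)) = ~1 = 0
((a ↔ c) ∨ a) ∨ ~((c ∧ b) ∧ (a ∧ a)) = 1 ∨ 0 = 1
No assignment yields a value below 1, so this is the minimum.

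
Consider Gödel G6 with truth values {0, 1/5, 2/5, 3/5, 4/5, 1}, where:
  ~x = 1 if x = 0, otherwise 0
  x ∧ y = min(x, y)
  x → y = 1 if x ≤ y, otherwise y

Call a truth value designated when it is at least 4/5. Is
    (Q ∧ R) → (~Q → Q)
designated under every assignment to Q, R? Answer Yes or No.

At Q = 2/5, R = 0, for instance:
Q ∧ R = 2/5 ∧ 0 = 0
~Q = ~2/5 = 0
~Q → Q = 0 → 2/5 = 1
(Q ∧ R) → (~Q → Q) = 0 → 1 = 1
and checking the remaining 35 assignments likewise gives ≥ 4/5 in every case.

Yes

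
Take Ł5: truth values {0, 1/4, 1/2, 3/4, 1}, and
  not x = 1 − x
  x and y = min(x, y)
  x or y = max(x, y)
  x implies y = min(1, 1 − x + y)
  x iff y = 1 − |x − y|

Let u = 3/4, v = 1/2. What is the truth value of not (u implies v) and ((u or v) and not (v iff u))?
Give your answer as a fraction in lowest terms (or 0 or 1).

1/4

u implies v = 3/4 implies 1/2 = 3/4
not (u implies v) = not 3/4 = 1/4
u or v = 3/4 or 1/2 = 3/4
v iff u = 1/2 iff 3/4 = 3/4
not (v iff u) = not 3/4 = 1/4
(u or v) and not (v iff u) = 3/4 and 1/4 = 1/4
not (u implies v) and ((u or v) and not (v iff u)) = 1/4 and 1/4 = 1/4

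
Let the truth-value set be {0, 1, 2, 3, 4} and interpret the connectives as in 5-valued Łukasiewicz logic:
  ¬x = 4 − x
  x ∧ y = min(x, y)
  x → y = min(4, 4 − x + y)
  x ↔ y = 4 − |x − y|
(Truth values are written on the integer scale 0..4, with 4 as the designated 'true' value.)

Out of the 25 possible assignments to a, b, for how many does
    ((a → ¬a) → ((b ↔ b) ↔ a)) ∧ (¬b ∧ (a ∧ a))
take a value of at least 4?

value 4: 1 assignment (counts)
value 3: 3 assignments
value 2: 5 assignments
value 1: 7 assignments
value 0: 9 assignments
So 1 of the 25 assignments meets the threshold.

1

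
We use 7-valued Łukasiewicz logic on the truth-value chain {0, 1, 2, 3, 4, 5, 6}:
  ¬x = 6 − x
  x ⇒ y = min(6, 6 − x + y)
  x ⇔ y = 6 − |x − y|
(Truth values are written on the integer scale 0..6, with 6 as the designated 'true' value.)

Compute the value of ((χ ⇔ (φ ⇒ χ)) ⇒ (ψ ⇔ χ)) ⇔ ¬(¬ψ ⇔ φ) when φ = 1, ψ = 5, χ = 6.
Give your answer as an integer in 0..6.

1

φ ⇒ χ = 1 ⇒ 6 = 6
χ ⇔ (φ ⇒ χ) = 6 ⇔ 6 = 6
ψ ⇔ χ = 5 ⇔ 6 = 5
(χ ⇔ (φ ⇒ χ)) ⇒ (ψ ⇔ χ) = 6 ⇒ 5 = 5
¬ψ = ¬5 = 1
¬ψ ⇔ φ = 1 ⇔ 1 = 6
¬(¬ψ ⇔ φ) = ¬6 = 0
((χ ⇔ (φ ⇒ χ)) ⇒ (ψ ⇔ χ)) ⇔ ¬(¬ψ ⇔ φ) = 5 ⇔ 0 = 1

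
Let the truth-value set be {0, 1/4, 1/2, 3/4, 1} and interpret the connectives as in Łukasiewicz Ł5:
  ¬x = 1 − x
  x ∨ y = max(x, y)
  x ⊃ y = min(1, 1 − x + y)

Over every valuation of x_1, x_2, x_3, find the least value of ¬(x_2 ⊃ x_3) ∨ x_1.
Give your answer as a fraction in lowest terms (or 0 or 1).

Take x_1 = 0, x_2 = 0, x_3 = 0:
x_2 ⊃ x_3 = 0 ⊃ 0 = 1
¬(x_2 ⊃ x_3) = ¬1 = 0
¬(x_2 ⊃ x_3) ∨ x_1 = 0 ∨ 0 = 0
No assignment yields a value below 0, so this is the minimum.

0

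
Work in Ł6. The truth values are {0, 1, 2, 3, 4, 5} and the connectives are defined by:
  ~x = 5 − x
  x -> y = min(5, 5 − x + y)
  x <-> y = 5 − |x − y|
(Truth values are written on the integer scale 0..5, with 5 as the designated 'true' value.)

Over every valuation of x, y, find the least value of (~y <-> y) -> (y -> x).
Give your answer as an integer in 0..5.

Take x = 0, y = 3:
~y = ~3 = 2
~y <-> y = 2 <-> 3 = 4
y -> x = 3 -> 0 = 2
(~y <-> y) -> (y -> x) = 4 -> 2 = 3
No assignment yields a value below 3, so this is the minimum.

3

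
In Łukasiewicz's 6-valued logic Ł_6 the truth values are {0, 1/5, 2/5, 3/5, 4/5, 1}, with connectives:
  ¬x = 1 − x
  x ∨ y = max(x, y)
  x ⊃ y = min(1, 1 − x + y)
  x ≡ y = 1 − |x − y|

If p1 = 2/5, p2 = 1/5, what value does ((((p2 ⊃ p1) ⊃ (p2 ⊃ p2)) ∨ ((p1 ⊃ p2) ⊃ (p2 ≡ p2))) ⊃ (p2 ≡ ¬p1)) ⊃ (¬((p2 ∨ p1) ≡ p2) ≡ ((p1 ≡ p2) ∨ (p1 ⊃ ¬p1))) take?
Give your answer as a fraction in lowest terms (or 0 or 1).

3/5

p2 ⊃ p1 = 1/5 ⊃ 2/5 = 1
p2 ⊃ p2 = 1/5 ⊃ 1/5 = 1
(p2 ⊃ p1) ⊃ (p2 ⊃ p2) = 1 ⊃ 1 = 1
p1 ⊃ p2 = 2/5 ⊃ 1/5 = 4/5
p2 ≡ p2 = 1/5 ≡ 1/5 = 1
(p1 ⊃ p2) ⊃ (p2 ≡ p2) = 4/5 ⊃ 1 = 1
((p2 ⊃ p1) ⊃ (p2 ⊃ p2)) ∨ ((p1 ⊃ p2) ⊃ (p2 ≡ p2)) = 1 ∨ 1 = 1
¬p1 = ¬2/5 = 3/5
p2 ≡ ¬p1 = 1/5 ≡ 3/5 = 3/5
(((p2 ⊃ p1) ⊃ (p2 ⊃ p2)) ∨ ((p1 ⊃ p2) ⊃ (p2 ≡ p2))) ⊃ (p2 ≡ ¬p1) = 1 ⊃ 3/5 = 3/5
p2 ∨ p1 = 1/5 ∨ 2/5 = 2/5
(p2 ∨ p1) ≡ p2 = 2/5 ≡ 1/5 = 4/5
¬((p2 ∨ p1) ≡ p2) = ¬4/5 = 1/5
p1 ≡ p2 = 2/5 ≡ 1/5 = 4/5
¬p1 = ¬2/5 = 3/5
p1 ⊃ ¬p1 = 2/5 ⊃ 3/5 = 1
(p1 ≡ p2) ∨ (p1 ⊃ ¬p1) = 4/5 ∨ 1 = 1
¬((p2 ∨ p1) ≡ p2) ≡ ((p1 ≡ p2) ∨ (p1 ⊃ ¬p1)) = 1/5 ≡ 1 = 1/5
((((p2 ⊃ p1) ⊃ (p2 ⊃ p2)) ∨ ((p1 ⊃ p2) ⊃ (p2 ≡ p2))) ⊃ (p2 ≡ ¬p1)) ⊃ (¬((p2 ∨ p1) ≡ p2) ≡ ((p1 ≡ p2) ∨ (p1 ⊃ ¬p1))) = 3/5 ⊃ 1/5 = 3/5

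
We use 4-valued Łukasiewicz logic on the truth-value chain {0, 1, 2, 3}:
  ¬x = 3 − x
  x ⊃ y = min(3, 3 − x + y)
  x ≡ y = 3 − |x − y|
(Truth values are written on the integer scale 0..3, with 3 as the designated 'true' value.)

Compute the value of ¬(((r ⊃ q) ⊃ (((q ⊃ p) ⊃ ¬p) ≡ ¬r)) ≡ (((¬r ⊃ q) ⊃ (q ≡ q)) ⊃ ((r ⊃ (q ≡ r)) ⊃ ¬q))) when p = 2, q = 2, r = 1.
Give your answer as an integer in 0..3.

1

r ⊃ q = 1 ⊃ 2 = 3
q ⊃ p = 2 ⊃ 2 = 3
¬p = ¬2 = 1
(q ⊃ p) ⊃ ¬p = 3 ⊃ 1 = 1
¬r = ¬1 = 2
((q ⊃ p) ⊃ ¬p) ≡ ¬r = 1 ≡ 2 = 2
(r ⊃ q) ⊃ (((q ⊃ p) ⊃ ¬p) ≡ ¬r) = 3 ⊃ 2 = 2
¬r = ¬1 = 2
¬r ⊃ q = 2 ⊃ 2 = 3
q ≡ q = 2 ≡ 2 = 3
(¬r ⊃ q) ⊃ (q ≡ q) = 3 ⊃ 3 = 3
q ≡ r = 2 ≡ 1 = 2
r ⊃ (q ≡ r) = 1 ⊃ 2 = 3
¬q = ¬2 = 1
(r ⊃ (q ≡ r)) ⊃ ¬q = 3 ⊃ 1 = 1
((¬r ⊃ q) ⊃ (q ≡ q)) ⊃ ((r ⊃ (q ≡ r)) ⊃ ¬q) = 3 ⊃ 1 = 1
((r ⊃ q) ⊃ (((q ⊃ p) ⊃ ¬p) ≡ ¬r)) ≡ (((¬r ⊃ q) ⊃ (q ≡ q)) ⊃ ((r ⊃ (q ≡ r)) ⊃ ¬q)) = 2 ≡ 1 = 2
¬(((r ⊃ q) ⊃ (((q ⊃ p) ⊃ ¬p) ≡ ¬r)) ≡ (((¬r ⊃ q) ⊃ (q ≡ q)) ⊃ ((r ⊃ (q ≡ r)) ⊃ ¬q))) = ¬2 = 1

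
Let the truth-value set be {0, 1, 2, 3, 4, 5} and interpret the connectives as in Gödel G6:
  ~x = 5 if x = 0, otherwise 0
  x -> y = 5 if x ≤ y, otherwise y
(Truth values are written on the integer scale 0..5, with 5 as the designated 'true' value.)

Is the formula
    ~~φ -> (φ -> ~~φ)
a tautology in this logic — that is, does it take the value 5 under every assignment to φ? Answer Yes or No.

φ = 0 ↦ 5
φ = 1 ↦ 5
φ = 2 ↦ 5
φ = 3 ↦ 5
φ = 4 ↦ 5
φ = 5 ↦ 5
Every assignment gives a value ≥ 5.

Yes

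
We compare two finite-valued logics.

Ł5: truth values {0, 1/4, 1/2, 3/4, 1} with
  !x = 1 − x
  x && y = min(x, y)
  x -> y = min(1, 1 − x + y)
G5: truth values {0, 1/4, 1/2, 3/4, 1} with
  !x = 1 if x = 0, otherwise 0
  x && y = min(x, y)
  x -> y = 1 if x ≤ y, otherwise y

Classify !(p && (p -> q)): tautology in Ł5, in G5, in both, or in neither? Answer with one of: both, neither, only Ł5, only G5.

In Ł5: at p = 1/4, q = 0 the value is 3/4 — not a tautology.
In G5: at p = 1/4, q = 1/4 the value is 0 — not a tautology.

neither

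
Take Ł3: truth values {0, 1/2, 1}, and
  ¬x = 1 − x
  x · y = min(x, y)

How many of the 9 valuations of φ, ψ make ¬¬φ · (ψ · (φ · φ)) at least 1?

φ = 0, ψ = 0 ↦ 0  <
φ = 0, ψ = 1/2 ↦ 0  <
φ = 0, ψ = 1 ↦ 0  <
φ = 1/2, ψ = 0 ↦ 0  <
φ = 1/2, ψ = 1/2 ↦ 1/2  <
φ = 1/2, ψ = 1 ↦ 1/2  <
φ = 1, ψ = 0 ↦ 0  <
φ = 1, ψ = 1/2 ↦ 1/2  <
φ = 1, ψ = 1 ↦ 1  ≥
So 1 of the 9 assignments meets the threshold.

1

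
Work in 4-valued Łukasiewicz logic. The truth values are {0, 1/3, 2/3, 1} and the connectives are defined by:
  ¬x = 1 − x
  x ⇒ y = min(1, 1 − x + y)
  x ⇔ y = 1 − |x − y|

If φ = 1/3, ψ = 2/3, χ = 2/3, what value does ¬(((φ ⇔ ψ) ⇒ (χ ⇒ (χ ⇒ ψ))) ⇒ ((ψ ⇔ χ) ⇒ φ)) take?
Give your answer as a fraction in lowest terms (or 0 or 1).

2/3

φ ⇔ ψ = 1/3 ⇔ 2/3 = 2/3
χ ⇒ ψ = 2/3 ⇒ 2/3 = 1
χ ⇒ (χ ⇒ ψ) = 2/3 ⇒ 1 = 1
(φ ⇔ ψ) ⇒ (χ ⇒ (χ ⇒ ψ)) = 2/3 ⇒ 1 = 1
ψ ⇔ χ = 2/3 ⇔ 2/3 = 1
(ψ ⇔ χ) ⇒ φ = 1 ⇒ 1/3 = 1/3
((φ ⇔ ψ) ⇒ (χ ⇒ (χ ⇒ ψ))) ⇒ ((ψ ⇔ χ) ⇒ φ) = 1 ⇒ 1/3 = 1/3
¬(((φ ⇔ ψ) ⇒ (χ ⇒ (χ ⇒ ψ))) ⇒ ((ψ ⇔ χ) ⇒ φ)) = ¬1/3 = 2/3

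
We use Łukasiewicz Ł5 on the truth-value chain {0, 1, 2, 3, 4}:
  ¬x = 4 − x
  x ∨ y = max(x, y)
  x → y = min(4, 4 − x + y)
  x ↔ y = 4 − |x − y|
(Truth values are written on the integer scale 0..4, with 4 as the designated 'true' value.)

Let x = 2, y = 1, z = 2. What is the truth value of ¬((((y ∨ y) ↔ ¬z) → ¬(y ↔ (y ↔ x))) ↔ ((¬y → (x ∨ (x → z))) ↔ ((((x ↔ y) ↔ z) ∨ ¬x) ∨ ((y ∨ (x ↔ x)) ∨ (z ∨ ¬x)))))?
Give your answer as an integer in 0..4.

1

y ∨ y = 1 ∨ 1 = 1
¬z = ¬2 = 2
(y ∨ y) ↔ ¬z = 1 ↔ 2 = 3
y ↔ x = 1 ↔ 2 = 3
y ↔ (y ↔ x) = 1 ↔ 3 = 2
¬(y ↔ (y ↔ x)) = ¬2 = 2
((y ∨ y) ↔ ¬z) → ¬(y ↔ (y ↔ x)) = 3 → 2 = 3
¬y = ¬1 = 3
x → z = 2 → 2 = 4
x ∨ (x → z) = 2 ∨ 4 = 4
¬y → (x ∨ (x → z)) = 3 → 4 = 4
x ↔ y = 2 ↔ 1 = 3
(x ↔ y) ↔ z = 3 ↔ 2 = 3
¬x = ¬2 = 2
((x ↔ y) ↔ z) ∨ ¬x = 3 ∨ 2 = 3
x ↔ x = 2 ↔ 2 = 4
y ∨ (x ↔ x) = 1 ∨ 4 = 4
¬x = ¬2 = 2
z ∨ ¬x = 2 ∨ 2 = 2
(y ∨ (x ↔ x)) ∨ (z ∨ ¬x) = 4 ∨ 2 = 4
(((x ↔ y) ↔ z) ∨ ¬x) ∨ ((y ∨ (x ↔ x)) ∨ (z ∨ ¬x)) = 3 ∨ 4 = 4
(¬y → (x ∨ (x → z))) ↔ ((((x ↔ y) ↔ z) ∨ ¬x) ∨ ((y ∨ (x ↔ x)) ∨ (z ∨ ¬x))) = 4 ↔ 4 = 4
(((y ∨ y) ↔ ¬z) → ¬(y ↔ (y ↔ x))) ↔ ((¬y → (x ∨ (x → z))) ↔ ((((x ↔ y) ↔ z) ∨ ¬x) ∨ ((y ∨ (x ↔ x)) ∨ (z ∨ ¬x)))) = 3 ↔ 4 = 3
¬((((y ∨ y) ↔ ¬z) → ¬(y ↔ (y ↔ x))) ↔ ((¬y → (x ∨ (x → z))) ↔ ((((x ↔ y) ↔ z) ∨ ¬x) ∨ ((y ∨ (x ↔ x)) ∨ (z ∨ ¬x))))) = ¬3 = 1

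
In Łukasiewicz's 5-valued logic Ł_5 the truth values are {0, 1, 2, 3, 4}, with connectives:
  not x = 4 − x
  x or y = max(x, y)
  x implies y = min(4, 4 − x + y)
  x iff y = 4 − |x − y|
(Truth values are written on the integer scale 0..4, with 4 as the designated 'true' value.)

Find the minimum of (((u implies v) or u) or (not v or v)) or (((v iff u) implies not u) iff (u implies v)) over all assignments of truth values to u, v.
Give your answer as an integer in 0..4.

Take u = 3, v = 1:
u implies v = 3 implies 1 = 2
(u implies v) or u = 2 or 3 = 3
not v = not 1 = 3
not v or v = 3 or 1 = 3
((u implies v) or u) or (not v or v) = 3 or 3 = 3
v iff u = 1 iff 3 = 2
not u = not 3 = 1
(v iff u) implies not u = 2 implies 1 = 3
u implies v = 3 implies 1 = 2
((v iff u) implies not u) iff (u implies v) = 3 iff 2 = 3
(((u implies v) or u) or (not v or v)) or (((v iff u) implies not u) iff (u implies v)) = 3 or 3 = 3
No assignment yields a value below 3, so this is the minimum.

3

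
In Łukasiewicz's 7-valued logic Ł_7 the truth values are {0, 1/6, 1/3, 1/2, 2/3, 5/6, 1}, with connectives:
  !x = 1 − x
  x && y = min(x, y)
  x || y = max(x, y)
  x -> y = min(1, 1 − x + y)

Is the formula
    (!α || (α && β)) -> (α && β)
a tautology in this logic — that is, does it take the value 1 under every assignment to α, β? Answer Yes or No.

No

Counterexample: take α = 0, β = 0.
!α = !0 = 1
α && β = 0 && 0 = 0
!α || (α && β) = 1 || 0 = 1
α && β = 0 && 0 = 0
(!α || (α && β)) -> (α && β) = 1 -> 0 = 0
This gives 0 ≠ 1.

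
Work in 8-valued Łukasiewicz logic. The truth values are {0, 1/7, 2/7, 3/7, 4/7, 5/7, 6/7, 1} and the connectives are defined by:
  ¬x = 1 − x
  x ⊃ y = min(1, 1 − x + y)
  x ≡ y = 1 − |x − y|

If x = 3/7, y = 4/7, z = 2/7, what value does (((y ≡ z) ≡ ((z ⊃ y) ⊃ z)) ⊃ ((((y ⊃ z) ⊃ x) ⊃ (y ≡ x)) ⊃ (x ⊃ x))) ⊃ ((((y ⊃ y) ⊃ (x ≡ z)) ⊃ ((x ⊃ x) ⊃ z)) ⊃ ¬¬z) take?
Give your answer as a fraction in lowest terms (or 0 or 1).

6/7

y ≡ z = 4/7 ≡ 2/7 = 5/7
z ⊃ y = 2/7 ⊃ 4/7 = 1
(z ⊃ y) ⊃ z = 1 ⊃ 2/7 = 2/7
(y ≡ z) ≡ ((z ⊃ y) ⊃ z) = 5/7 ≡ 2/7 = 4/7
y ⊃ z = 4/7 ⊃ 2/7 = 5/7
(y ⊃ z) ⊃ x = 5/7 ⊃ 3/7 = 5/7
y ≡ x = 4/7 ≡ 3/7 = 6/7
((y ⊃ z) ⊃ x) ⊃ (y ≡ x) = 5/7 ⊃ 6/7 = 1
x ⊃ x = 3/7 ⊃ 3/7 = 1
(((y ⊃ z) ⊃ x) ⊃ (y ≡ x)) ⊃ (x ⊃ x) = 1 ⊃ 1 = 1
((y ≡ z) ≡ ((z ⊃ y) ⊃ z)) ⊃ ((((y ⊃ z) ⊃ x) ⊃ (y ≡ x)) ⊃ (x ⊃ x)) = 4/7 ⊃ 1 = 1
y ⊃ y = 4/7 ⊃ 4/7 = 1
x ≡ z = 3/7 ≡ 2/7 = 6/7
(y ⊃ y) ⊃ (x ≡ z) = 1 ⊃ 6/7 = 6/7
x ⊃ x = 3/7 ⊃ 3/7 = 1
(x ⊃ x) ⊃ z = 1 ⊃ 2/7 = 2/7
((y ⊃ y) ⊃ (x ≡ z)) ⊃ ((x ⊃ x) ⊃ z) = 6/7 ⊃ 2/7 = 3/7
¬z = ¬2/7 = 5/7
¬¬z = ¬5/7 = 2/7
(((y ⊃ y) ⊃ (x ≡ z)) ⊃ ((x ⊃ x) ⊃ z)) ⊃ ¬¬z = 3/7 ⊃ 2/7 = 6/7
(((y ≡ z) ≡ ((z ⊃ y) ⊃ z)) ⊃ ((((y ⊃ z) ⊃ x) ⊃ (y ≡ x)) ⊃ (x ⊃ x))) ⊃ ((((y ⊃ y) ⊃ (x ≡ z)) ⊃ ((x ⊃ x) ⊃ z)) ⊃ ¬¬z) = 1 ⊃ 6/7 = 6/7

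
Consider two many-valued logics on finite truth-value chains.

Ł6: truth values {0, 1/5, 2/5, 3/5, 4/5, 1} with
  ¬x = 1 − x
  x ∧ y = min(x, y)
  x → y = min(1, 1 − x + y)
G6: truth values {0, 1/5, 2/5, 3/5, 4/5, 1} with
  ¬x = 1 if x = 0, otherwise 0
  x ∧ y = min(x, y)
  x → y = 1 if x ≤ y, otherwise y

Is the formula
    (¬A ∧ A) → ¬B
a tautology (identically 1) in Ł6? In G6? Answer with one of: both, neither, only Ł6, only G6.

only G6

In Ł6: at A = 1/5, B = 1 the value is 4/5 — not a tautology.
In G6: every assignment gives 1 — tautology.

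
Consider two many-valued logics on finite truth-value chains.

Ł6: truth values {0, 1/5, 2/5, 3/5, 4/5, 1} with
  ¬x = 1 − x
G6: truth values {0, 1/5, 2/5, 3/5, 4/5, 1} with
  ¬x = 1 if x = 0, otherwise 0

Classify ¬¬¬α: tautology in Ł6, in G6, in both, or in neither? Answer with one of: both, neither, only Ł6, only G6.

In Ł6: at α = 1/5 the value is 4/5 — not a tautology.
In G6: at α = 1/5 the value is 0 — not a tautology.

neither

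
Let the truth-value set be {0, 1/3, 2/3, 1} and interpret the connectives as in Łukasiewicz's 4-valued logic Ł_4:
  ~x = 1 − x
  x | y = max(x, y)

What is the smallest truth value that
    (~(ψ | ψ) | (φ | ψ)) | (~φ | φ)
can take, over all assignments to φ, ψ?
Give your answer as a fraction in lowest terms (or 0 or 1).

Take φ = 1/3, ψ = 1/3:
ψ | ψ = 1/3 | 1/3 = 1/3
~(ψ | ψ) = ~1/3 = 2/3
φ | ψ = 1/3 | 1/3 = 1/3
~(ψ | ψ) | (φ | ψ) = 2/3 | 1/3 = 2/3
~φ = ~1/3 = 2/3
~φ | φ = 2/3 | 1/3 = 2/3
(~(ψ | ψ) | (φ | ψ)) | (~φ | φ) = 2/3 | 2/3 = 2/3
No assignment yields a value below 2/3, so this is the minimum.

2/3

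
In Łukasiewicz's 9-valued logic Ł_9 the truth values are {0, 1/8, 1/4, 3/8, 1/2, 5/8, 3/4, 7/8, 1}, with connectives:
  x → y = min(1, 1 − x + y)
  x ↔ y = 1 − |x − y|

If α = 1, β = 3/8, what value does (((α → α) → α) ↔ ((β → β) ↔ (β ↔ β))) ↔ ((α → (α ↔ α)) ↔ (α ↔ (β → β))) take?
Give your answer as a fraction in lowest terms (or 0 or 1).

α → α = 1 → 1 = 1
(α → α) → α = 1 → 1 = 1
β → β = 3/8 → 3/8 = 1
β ↔ β = 3/8 ↔ 3/8 = 1
(β → β) ↔ (β ↔ β) = 1 ↔ 1 = 1
((α → α) → α) ↔ ((β → β) ↔ (β ↔ β)) = 1 ↔ 1 = 1
α ↔ α = 1 ↔ 1 = 1
α → (α ↔ α) = 1 → 1 = 1
β → β = 3/8 → 3/8 = 1
α ↔ (β → β) = 1 ↔ 1 = 1
(α → (α ↔ α)) ↔ (α ↔ (β → β)) = 1 ↔ 1 = 1
(((α → α) → α) ↔ ((β → β) ↔ (β ↔ β))) ↔ ((α → (α ↔ α)) ↔ (α ↔ (β → β))) = 1 ↔ 1 = 1

1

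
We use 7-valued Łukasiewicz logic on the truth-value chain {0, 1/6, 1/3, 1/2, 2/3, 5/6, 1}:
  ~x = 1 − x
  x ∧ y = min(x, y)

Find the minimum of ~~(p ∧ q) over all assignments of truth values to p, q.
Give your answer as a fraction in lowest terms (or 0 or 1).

0

Take p = 0, q = 0:
p ∧ q = 0 ∧ 0 = 0
~(p ∧ q) = ~0 = 1
~~(p ∧ q) = ~1 = 0
No assignment yields a value below 0, so this is the minimum.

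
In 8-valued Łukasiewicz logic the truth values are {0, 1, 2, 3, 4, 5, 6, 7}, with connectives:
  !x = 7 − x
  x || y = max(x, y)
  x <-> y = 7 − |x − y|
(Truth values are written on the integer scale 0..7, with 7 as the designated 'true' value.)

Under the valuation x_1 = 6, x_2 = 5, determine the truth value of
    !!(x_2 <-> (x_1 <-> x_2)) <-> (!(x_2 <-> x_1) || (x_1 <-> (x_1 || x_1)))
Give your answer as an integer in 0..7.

6

x_1 <-> x_2 = 6 <-> 5 = 6
x_2 <-> (x_1 <-> x_2) = 5 <-> 6 = 6
!(x_2 <-> (x_1 <-> x_2)) = !6 = 1
!!(x_2 <-> (x_1 <-> x_2)) = !1 = 6
x_2 <-> x_1 = 5 <-> 6 = 6
!(x_2 <-> x_1) = !6 = 1
x_1 || x_1 = 6 || 6 = 6
x_1 <-> (x_1 || x_1) = 6 <-> 6 = 7
!(x_2 <-> x_1) || (x_1 <-> (x_1 || x_1)) = 1 || 7 = 7
!!(x_2 <-> (x_1 <-> x_2)) <-> (!(x_2 <-> x_1) || (x_1 <-> (x_1 || x_1))) = 6 <-> 7 = 6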